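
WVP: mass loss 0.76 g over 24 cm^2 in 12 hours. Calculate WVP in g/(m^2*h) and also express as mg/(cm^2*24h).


WVP = 26.39 g/(m^2*h)
Daily rate = 63.33 mg/(cm^2*24h)

WVP = 0.76 / (24 x 12) x 10000 = 26.39 g/(m^2*h)
Mass loss in mg = 0.76 x 1000 = 760 mg
Per cm^2 per 24h in mg: 760 x 24 / (24 x 12) = 18240 / 288 = 63.33 mg/(cm^2*24h)


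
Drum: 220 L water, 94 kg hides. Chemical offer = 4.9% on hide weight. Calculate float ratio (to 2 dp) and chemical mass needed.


Float ratio = 2.34
Chemical needed = 4.606 kg


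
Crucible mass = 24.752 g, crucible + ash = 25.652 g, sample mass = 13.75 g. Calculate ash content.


Ash mass = 25.652 - 24.752 = 0.900 g
Ash% = 0.900 / 13.75 x 100 = 6.55%


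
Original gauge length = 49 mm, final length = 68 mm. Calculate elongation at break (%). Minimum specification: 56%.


Elongation = 38.8%
Meets spec: No

Extension = 68 - 49 = 19 mm
Elongation = 19 / 49 x 100 = 38.8%
Minimum required: 56%
Meets specification: No


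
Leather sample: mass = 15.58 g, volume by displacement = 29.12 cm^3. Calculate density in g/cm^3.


0.535 g/cm^3

Density = mass / volume
Density = 15.58 / 29.12 = 0.535 g/cm^3


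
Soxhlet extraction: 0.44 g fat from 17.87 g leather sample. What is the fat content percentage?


2.5%

Fat content = 0.44 / 17.87 x 100
Fat = 2.5%


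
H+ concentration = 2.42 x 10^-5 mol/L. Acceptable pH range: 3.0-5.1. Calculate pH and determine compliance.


pH = -log10(2.42 x 10^-5) = 4.62
Range: 3.0 to 5.1
Compliant: Yes


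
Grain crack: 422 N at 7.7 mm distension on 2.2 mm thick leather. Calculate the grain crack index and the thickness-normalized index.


Crack index = 422 / 7.7 = 54.8 N/mm
Normalized = 54.8 / 2.2 = 24.9 N/mm per mm


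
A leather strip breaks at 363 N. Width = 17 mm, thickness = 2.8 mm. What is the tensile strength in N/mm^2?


Cross-sectional area = 17 x 2.8 = 47.6 mm^2
Tensile strength = 363 / 47.6 = 7.63 N/mm^2


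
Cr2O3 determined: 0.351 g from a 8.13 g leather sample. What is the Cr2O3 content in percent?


4.32%

Cr2O3% = 0.351 / 8.13 x 100
Cr2O3% = 4.32%


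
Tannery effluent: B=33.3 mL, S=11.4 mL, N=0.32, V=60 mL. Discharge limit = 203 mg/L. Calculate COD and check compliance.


COD = (33.3 - 11.4) x 0.32 x 8000 / 60 = 934.4 mg/L
Limit: 203 mg/L
Compliant: No


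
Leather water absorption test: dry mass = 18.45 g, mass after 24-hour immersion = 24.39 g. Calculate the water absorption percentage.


32.2%


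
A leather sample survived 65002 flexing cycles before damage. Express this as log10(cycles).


4.81

log10(65002) = 4.81


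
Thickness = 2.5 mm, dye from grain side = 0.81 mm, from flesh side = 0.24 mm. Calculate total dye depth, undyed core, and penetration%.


Total dyed = 0.81 + 0.24 = 1.05 mm
Undyed core = 2.5 - 1.05 = 1.45 mm
Penetration = 1.05 / 2.5 x 100 = 42.0%


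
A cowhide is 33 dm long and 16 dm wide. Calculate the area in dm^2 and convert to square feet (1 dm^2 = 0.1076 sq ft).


Area = 33 x 16 = 528 dm^2
Conversion: 528 x 0.1076 = 56.81 sq ft


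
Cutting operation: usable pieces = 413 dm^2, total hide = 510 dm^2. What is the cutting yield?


81.0%


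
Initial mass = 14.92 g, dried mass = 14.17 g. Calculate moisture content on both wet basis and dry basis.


Moisture lost = 14.92 - 14.17 = 0.75 g
Wet basis MC = 0.75 / 14.92 x 100 = 5.0%
Dry basis MC = 0.75 / 14.17 x 100 = 5.3%


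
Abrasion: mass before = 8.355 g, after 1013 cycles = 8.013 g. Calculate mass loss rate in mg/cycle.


0.338 mg/cycle

Mass loss = 8.355 - 8.013 = 0.342 g
Rate = 0.342 / 1013 x 1000 = 0.338 mg/cycle


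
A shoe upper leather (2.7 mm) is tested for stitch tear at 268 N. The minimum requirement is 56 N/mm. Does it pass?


STS = 99.3 N/mm
Passes: Yes


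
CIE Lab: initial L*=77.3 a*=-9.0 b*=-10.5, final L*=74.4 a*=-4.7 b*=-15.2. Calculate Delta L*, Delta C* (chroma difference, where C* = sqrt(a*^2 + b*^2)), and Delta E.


Delta L* = -2.9
Delta C* = 2.08
Delta E = 7.00


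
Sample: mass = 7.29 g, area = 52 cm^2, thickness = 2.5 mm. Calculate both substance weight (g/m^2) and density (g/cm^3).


Substance weight = 1401.9 g/m^2
Density = 0.561 g/cm^3

SW = 7.29 / 52 x 10000 = 1401.9 g/m^2
Volume = 52 x 2.5 / 10 = 13.00 cm^3
Density = 7.29 / 13.00 = 0.561 g/cm^3


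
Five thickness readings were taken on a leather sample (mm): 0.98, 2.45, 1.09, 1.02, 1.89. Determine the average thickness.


Sum = 0.98 + 2.45 + 1.09 + 1.02 + 1.89 = 7.43
Average = 7.43 / 5 = 1.49 mm


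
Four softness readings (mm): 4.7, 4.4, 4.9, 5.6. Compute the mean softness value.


4.90 mm

Sum = 4.7 + 4.4 + 4.9 + 5.6
Mean = 19.6 / 4 = 4.90 mm


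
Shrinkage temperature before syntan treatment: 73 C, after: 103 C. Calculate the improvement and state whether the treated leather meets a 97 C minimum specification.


Improvement = 103 - 73 = 30 C
Spec check: 103 C >= 97 C? Yes


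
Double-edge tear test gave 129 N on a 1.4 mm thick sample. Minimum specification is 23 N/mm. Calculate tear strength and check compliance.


Tear strength = 92.1 N/mm
Compliant: Yes


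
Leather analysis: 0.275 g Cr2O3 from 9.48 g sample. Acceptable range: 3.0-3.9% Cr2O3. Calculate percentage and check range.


Cr2O3% = 0.275 / 9.48 x 100 = 2.90%
Acceptable range: 3.0 to 3.9%
Within range: No


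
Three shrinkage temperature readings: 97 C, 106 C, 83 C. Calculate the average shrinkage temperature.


95.3 C

Average = (97 + 106 + 83) / 3
Average = 286 / 3 = 95.3 C


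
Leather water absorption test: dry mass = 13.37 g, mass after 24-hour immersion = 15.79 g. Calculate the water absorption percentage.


Water absorbed = 15.79 - 13.37 = 2.42 g
WA% = 2.42 / 13.37 x 100 = 18.1%


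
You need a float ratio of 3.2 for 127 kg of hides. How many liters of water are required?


Water = hide weight x target ratio
Water = 127 x 3.2 = 406.4 L


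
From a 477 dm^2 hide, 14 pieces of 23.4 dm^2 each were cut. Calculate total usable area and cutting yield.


Usable area = 327.6 dm^2
Yield = 68.7%

Total usable = 14 x 23.4 = 327.6 dm^2
Yield = 327.6 / 477 x 100 = 68.7%


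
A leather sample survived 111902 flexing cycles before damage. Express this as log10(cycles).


log10(111902) = 5.05


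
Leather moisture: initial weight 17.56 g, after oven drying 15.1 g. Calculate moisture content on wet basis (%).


Moisture = 17.56 - 15.1 = 2.46 g
MC = 2.46 / 17.56 x 100 = 14.0%


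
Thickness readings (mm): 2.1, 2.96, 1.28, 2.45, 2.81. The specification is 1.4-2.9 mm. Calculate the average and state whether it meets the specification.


Average = 2.32 mm
Within specification: Yes

Sum = 11.60
Average = 11.60 / 5 = 2.32 mm
Specification range: 1.4 to 2.9 mm
Within spec: Yes


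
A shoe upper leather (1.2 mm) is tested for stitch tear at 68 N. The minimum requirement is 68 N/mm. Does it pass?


STS = 68 / 1.2 = 56.7 N/mm
Minimum required: 68 N/mm
Passes: No


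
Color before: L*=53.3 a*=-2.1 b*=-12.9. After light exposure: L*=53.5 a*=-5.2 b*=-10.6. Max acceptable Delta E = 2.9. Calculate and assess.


Delta E = 3.87
Passes: No


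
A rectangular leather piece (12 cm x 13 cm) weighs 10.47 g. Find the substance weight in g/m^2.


Area = 12 x 13 = 156 cm^2
SW = 10.47 / 156 x 10000 = 671.2 g/m^2


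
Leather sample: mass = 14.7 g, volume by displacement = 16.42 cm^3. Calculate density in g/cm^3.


Density = mass / volume
Density = 14.7 / 16.42 = 0.895 g/cm^3


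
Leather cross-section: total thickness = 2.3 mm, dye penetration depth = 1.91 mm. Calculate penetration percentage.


Penetration% = 1.91 / 2.3 x 100
Penetration = 83.0%


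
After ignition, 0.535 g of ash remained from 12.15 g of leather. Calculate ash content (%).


4.40%


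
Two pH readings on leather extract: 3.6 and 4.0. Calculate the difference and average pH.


Difference = 0.4
Average pH = 3.80

Difference = |3.6 - 4.0| = 0.4
Average = (3.6 + 4.0) / 2 = 3.80


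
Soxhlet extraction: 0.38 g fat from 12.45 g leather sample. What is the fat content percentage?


3.1%


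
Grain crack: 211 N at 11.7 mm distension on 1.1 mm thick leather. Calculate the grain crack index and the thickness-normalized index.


Crack index = 211 / 11.7 = 18.0 N/mm
Normalized = 18.0 / 1.1 = 16.4 N/mm per mm


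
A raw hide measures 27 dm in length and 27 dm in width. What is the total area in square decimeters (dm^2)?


Area = length x width
Area = 27 x 27 = 729 dm^2


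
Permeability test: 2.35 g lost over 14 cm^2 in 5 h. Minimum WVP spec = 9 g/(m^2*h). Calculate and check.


WVP = 2.35 / (14 x 5) x 10000 = 335.71 g/(m^2*h)
Minimum: 9 g/(m^2*h)
Meets spec: Yes


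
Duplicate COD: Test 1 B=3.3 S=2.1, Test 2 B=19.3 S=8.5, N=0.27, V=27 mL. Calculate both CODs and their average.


COD1 = (3.3 - 2.1) x 0.27 x 8000 / 27 = 96.0 mg/L
COD2 = (19.3 - 8.5) x 0.27 x 8000 / 27 = 864.0 mg/L
Average = (96.0 + 864.0) / 2 = 480.0 mg/L


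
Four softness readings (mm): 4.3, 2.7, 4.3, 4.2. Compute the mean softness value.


3.88 mm


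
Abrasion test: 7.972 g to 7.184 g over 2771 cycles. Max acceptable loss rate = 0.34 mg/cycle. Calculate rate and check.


Loss = 7.972 - 7.184 = 0.788 g
Rate = 0.788 g / 2771 cycles x 1000 = 0.284 mg/cycle
Max = 0.34 mg/cycle
Passes: Yes


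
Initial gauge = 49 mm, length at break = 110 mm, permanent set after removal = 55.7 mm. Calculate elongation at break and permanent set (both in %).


Elongation at break = (110 - 49) / 49 x 100 = 124.5%
Permanent set = (55.7 - 49) / 49 x 100 = 13.7%


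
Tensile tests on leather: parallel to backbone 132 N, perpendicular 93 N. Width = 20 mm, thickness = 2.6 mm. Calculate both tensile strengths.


Area = 20 x 2.6 = 52.0 mm^2
TS (parallel) = 132 / 52.0 = 2.54 N/mm^2
TS (perpendicular) = 93 / 52.0 = 1.79 N/mm^2


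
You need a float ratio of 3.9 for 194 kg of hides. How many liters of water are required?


756.6 L


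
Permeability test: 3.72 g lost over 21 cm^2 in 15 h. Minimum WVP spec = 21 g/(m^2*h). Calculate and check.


WVP = 118.10 g/(m^2*h)
Meets specification: Yes

WVP = 3.72 / (21 x 15) x 10000 = 118.10 g/(m^2*h)
Minimum: 21 g/(m^2*h)
Meets spec: Yes


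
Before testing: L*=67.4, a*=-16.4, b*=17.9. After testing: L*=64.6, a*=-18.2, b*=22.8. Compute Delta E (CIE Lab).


dL = 64.6 - 67.4 = -2.8
da = -18.2 - (-16.4) = -1.8
db = 22.8 - 17.9 = 4.9
dE = sqrt((-2.8)^2 + (-1.8)^2 + (4.9)^2) = 5.92


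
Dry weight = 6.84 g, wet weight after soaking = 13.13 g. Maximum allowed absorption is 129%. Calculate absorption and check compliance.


WA = (13.13 - 6.84) / 6.84 x 100 = 92.0%
Maximum allowed: 129%
Compliant: Yes


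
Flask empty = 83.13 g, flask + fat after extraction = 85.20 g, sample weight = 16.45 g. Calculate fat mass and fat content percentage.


Fat mass = 85.20 - 83.13 = 2.07 g
Fat% = 2.07 / 16.45 x 100 = 12.6%


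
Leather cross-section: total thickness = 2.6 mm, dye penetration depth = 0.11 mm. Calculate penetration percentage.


4.2%

Penetration% = 0.11 / 2.6 x 100
Penetration = 4.2%


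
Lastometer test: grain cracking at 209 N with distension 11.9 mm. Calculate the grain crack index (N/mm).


Grain crack index = force / distension
Index = 209 / 11.9 = 17.6 N/mm


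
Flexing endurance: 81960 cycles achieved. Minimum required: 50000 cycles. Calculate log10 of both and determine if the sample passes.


log10(81960) = 4.91
log10(50000) = 4.70
Passes: Yes


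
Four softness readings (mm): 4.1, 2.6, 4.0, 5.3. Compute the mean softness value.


4.00 mm

Sum = 4.1 + 2.6 + 4.0 + 5.3
Mean = 16.0 / 4 = 4.00 mm


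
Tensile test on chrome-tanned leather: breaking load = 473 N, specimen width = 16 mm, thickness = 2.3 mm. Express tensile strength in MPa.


12.85 MPa

Cross-section = 16 x 2.3 = 36.8 mm^2
TS = 473 / 36.8 = 12.85 MPa
(1 N/mm^2 = 1 MPa)


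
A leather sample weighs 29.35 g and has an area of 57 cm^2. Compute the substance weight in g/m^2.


5149.1 g/m^2

Substance weight = mass / area x 10000
SW = 29.35 / 57 x 10000
SW = 5149.1 g/m^2


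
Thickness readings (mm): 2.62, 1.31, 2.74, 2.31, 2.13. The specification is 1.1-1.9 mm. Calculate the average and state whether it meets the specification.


Average = 2.22 mm
Within specification: No


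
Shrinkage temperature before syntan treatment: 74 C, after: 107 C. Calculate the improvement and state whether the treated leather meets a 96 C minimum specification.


Improvement = 107 - 74 = 33 C
Spec check: 107 C >= 96 C? Yes


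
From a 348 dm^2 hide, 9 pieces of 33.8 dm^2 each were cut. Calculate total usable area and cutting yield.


Total usable = 9 x 33.8 = 304.2 dm^2
Yield = 304.2 / 348 x 100 = 87.4%


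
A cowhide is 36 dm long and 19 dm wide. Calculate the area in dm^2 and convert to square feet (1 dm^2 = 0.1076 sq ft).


Area = 36 x 19 = 684 dm^2
Conversion: 684 x 0.1076 = 73.60 sq ft


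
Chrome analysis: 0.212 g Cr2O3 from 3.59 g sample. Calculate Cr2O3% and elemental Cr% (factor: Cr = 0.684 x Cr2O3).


Cr2O3% = 0.212 / 3.59 x 100 = 5.91%
Cr% = 5.91 x 0.684 = 4.04%


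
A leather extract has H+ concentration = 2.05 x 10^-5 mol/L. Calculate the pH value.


pH = -log10[H+]
pH = -log10(2.05 x 10^-5) = 4.69


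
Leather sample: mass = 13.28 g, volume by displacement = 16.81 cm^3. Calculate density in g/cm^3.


0.790 g/cm^3

Density = mass / volume
Density = 13.28 / 16.81 = 0.790 g/cm^3


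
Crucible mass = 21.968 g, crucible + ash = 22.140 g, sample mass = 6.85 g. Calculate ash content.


Ash mass = 0.172 g
Ash content = 2.51%


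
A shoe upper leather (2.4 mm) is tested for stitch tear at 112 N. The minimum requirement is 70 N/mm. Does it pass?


STS = 112 / 2.4 = 46.7 N/mm
Minimum required: 70 N/mm
Passes: No


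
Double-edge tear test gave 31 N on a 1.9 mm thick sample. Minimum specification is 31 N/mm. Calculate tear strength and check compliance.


Tear strength = 16.3 N/mm
Compliant: No

Tear strength = 31 / 1.9 = 16.3 N/mm
Required minimum = 31 N/mm
Compliant: No


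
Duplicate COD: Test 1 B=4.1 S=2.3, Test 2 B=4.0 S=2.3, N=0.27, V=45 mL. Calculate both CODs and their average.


COD1 = 86.4 mg/L
COD2 = 81.6 mg/L
Average = 84.0 mg/L

COD1 = (4.1 - 2.3) x 0.27 x 8000 / 45 = 86.4 mg/L
COD2 = (4.0 - 2.3) x 0.27 x 8000 / 45 = 81.6 mg/L
Average = (86.4 + 81.6) / 2 = 84.0 mg/L


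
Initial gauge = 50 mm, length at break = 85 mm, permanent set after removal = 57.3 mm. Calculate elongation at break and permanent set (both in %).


Elongation at break = (85 - 50) / 50 x 100 = 70.0%
Permanent set = (57.3 - 50) / 50 x 100 = 14.6%


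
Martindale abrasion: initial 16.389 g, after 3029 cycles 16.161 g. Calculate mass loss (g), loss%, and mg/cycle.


Loss = 16.389 - 16.161 = 0.228 g
Loss% = 0.228 / 16.389 x 100 = 1.39%
Rate = 0.228 / 3029 x 1000 = 0.075 mg/cycle


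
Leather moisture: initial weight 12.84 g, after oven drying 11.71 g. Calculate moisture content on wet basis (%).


Moisture = 12.84 - 11.71 = 1.13 g
MC = 1.13 / 12.84 x 100 = 8.8%


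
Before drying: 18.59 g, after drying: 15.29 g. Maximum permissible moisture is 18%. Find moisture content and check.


Moisture content = 17.8%
Acceptable: Yes

MC = (18.59 - 15.29) / 18.59 x 100 = 17.8%
Maximum: 18%
Acceptable: Yes


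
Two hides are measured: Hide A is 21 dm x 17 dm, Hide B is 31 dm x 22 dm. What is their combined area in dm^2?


1039 dm^2

Hide A area = 21 x 17 = 357 dm^2
Hide B area = 31 x 22 = 682 dm^2
Total = 357 + 682 = 1039 dm^2


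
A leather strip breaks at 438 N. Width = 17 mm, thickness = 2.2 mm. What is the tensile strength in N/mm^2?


Cross-sectional area = 17 x 2.2 = 37.4 mm^2
Tensile strength = 438 / 37.4 = 11.71 N/mm^2


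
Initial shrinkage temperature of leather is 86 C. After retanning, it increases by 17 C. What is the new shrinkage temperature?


103 C

New Ts = 86 + 17 = 103 C


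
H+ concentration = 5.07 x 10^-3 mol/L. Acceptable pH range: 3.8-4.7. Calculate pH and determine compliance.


pH = -log10(5.07 x 10^-3) = 2.29
Range: 3.8 to 4.7
Compliant: No


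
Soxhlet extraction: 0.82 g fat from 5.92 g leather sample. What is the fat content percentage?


Fat content = 0.82 / 5.92 x 100
Fat = 13.9%


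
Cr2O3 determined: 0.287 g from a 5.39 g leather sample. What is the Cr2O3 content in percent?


Cr2O3% = 0.287 / 5.39 x 100
Cr2O3% = 5.32%


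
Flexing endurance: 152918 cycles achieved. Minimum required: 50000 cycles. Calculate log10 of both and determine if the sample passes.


Achieved: log10 = 5.18
Required: log10 = 4.70
Passes: Yes


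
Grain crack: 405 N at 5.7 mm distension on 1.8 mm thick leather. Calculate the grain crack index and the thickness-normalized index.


Crack index = 71.1 N/mm
Normalized index = 39.5 N/mm per mm

Crack index = 405 / 5.7 = 71.1 N/mm
Normalized = 71.1 / 1.8 = 39.5 N/mm per mm


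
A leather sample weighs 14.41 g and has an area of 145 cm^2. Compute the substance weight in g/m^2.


993.8 g/m^2

Substance weight = mass / area x 10000
SW = 14.41 / 145 x 10000
SW = 993.8 g/m^2


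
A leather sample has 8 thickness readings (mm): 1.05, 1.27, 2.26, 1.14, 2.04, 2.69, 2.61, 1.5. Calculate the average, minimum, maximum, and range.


Average = 1.82 mm
Min = 1.05 mm
Max = 2.69 mm
Range = 1.64 mm

Sum = 14.56
Average = 14.56 / 8 = 1.82 mm
Minimum = 1.05 mm
Maximum = 2.69 mm
Range = 2.69 - 1.05 = 1.64 mm


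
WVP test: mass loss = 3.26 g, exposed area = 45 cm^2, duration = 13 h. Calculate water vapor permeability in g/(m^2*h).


55.73 g/(m^2*h)


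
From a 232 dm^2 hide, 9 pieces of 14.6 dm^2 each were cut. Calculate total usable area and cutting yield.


Total usable = 9 x 14.6 = 131.4 dm^2
Yield = 131.4 / 232 x 100 = 56.6%


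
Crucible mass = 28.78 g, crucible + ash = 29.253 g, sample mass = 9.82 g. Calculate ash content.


Ash mass = 0.473 g
Ash content = 4.82%


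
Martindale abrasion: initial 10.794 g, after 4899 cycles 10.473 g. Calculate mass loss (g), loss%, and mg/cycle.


Mass loss = 0.321 g
Loss = 2.97%
Rate = 0.066 mg/cycle


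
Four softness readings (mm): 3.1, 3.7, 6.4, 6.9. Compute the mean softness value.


5.03 mm

Sum = 3.1 + 3.7 + 6.4 + 6.9
Mean = 20.1 / 4 = 5.03 mm


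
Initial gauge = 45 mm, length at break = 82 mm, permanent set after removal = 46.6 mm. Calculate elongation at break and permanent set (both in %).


Elongation at break = 82.2%
Permanent set = 3.6%

Elongation at break = (82 - 45) / 45 x 100 = 82.2%
Permanent set = (46.6 - 45) / 45 x 100 = 3.6%


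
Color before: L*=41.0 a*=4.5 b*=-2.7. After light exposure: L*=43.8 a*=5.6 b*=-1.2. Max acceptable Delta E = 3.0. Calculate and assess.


Delta E = 3.36
Passes: No

dL = 2.8, da = 1.1, db = 1.5
dE = sqrt((2.8)^2 + (1.1)^2 + (1.5)^2) = 3.36
Max = 3.0
Passes: No


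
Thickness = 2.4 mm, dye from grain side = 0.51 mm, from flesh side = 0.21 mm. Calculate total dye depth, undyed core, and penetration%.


Total dyed = 0.72 mm
Undyed core = 1.68 mm
Penetration = 30.0%


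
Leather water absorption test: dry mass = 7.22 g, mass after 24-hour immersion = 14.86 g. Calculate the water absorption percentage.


Water absorbed = 14.86 - 7.22 = 7.64 g
WA% = 7.64 / 7.22 x 100 = 105.8%


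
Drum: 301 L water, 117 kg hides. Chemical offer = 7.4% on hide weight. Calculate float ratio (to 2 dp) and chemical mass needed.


Float ratio = 2.57
Chemical needed = 8.658 kg

Float ratio = 301 / 117 = 2.57
Chemical = 117 x 7.4 / 100 = 8.658 kg


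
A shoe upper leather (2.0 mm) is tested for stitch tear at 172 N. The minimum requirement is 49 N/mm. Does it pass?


STS = 86.0 N/mm
Passes: Yes

STS = 172 / 2.0 = 86.0 N/mm
Minimum required: 49 N/mm
Passes: Yes


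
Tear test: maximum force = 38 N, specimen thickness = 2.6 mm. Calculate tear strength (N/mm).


Tear strength = force / thickness
Tear = 38 / 2.6 = 14.6 N/mm


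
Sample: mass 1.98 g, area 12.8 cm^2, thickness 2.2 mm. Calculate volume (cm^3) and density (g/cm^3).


Volume = 2.816 cm^3
Density = 0.703 g/cm^3

Thickness in cm = 2.2 / 10 = 0.22 cm
Volume = 12.8 x 0.22 = 2.816 cm^3
Density = 1.98 / 2.816 = 0.703 g/cm^3


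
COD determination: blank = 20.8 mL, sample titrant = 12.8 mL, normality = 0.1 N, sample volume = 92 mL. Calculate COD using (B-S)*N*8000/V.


69.6 mg/L

COD = (20.8 - 12.8) x 0.1 x 8000 / 92
COD = 8.0 x 0.1 x 8000 / 92
COD = 69.6 mg/L


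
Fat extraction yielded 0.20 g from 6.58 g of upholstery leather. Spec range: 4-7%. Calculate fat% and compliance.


Fat% = 0.20 / 6.58 x 100 = 3.0%
Spec range: 4-7%
Compliant: No


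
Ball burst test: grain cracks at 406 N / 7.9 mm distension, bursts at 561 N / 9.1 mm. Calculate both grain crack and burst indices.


Crack index = 406 / 7.9 = 51.4 N/mm
Burst index = 561 / 9.1 = 61.6 N/mm


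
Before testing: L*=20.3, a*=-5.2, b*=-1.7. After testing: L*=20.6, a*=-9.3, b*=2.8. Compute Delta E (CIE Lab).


Delta E = 6.10

dL = 20.6 - 20.3 = 0.3
da = -9.3 - (-5.2) = -4.1
db = 2.8 - (-1.7) = 4.5
dE = sqrt((0.3)^2 + (-4.1)^2 + (4.5)^2) = 6.10


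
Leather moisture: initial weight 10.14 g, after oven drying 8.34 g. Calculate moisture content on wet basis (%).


17.8%

Moisture = 10.14 - 8.34 = 1.80 g
MC = 1.80 / 10.14 x 100 = 17.8%


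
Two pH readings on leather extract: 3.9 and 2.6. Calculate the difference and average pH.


Difference = 1.3
Average pH = 3.25


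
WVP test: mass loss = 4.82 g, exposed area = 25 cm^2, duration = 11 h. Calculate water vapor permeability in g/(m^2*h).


WVP = mass_loss / (area x time) x 10000
WVP = 4.82 / (25 x 11) x 10000
WVP = 4.82 / 275 x 10000 = 175.27 g/(m^2*h)


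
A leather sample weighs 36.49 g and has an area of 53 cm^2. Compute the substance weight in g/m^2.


6884.9 g/m^2

Substance weight = mass / area x 10000
SW = 36.49 / 53 x 10000
SW = 6884.9 g/m^2


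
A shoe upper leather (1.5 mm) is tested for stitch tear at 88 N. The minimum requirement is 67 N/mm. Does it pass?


STS = 88 / 1.5 = 58.7 N/mm
Minimum required: 67 N/mm
Passes: No


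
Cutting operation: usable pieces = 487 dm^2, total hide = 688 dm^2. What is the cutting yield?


Yield = usable / total x 100
Yield = 487 / 688 x 100 = 70.8%


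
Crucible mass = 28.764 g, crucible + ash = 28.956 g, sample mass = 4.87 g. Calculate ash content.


Ash mass = 28.956 - 28.764 = 0.192 g
Ash% = 0.192 / 4.87 x 100 = 3.94%


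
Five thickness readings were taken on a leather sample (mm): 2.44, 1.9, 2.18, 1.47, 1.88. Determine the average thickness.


1.97 mm

Sum = 2.44 + 1.9 + 2.18 + 1.47 + 1.88 = 9.87
Average = 9.87 / 5 = 1.97 mm


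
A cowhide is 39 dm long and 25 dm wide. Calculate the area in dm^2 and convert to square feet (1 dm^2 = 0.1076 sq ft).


Area = 39 x 25 = 975 dm^2
Conversion: 975 x 0.1076 = 104.91 sq ft


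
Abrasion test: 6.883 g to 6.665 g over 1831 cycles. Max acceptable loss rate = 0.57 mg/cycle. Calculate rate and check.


Loss = 6.883 - 6.665 = 0.218 g
Rate = 0.218 g / 1831 cycles x 1000 = 0.119 mg/cycle
Max = 0.57 mg/cycle
Passes: Yes


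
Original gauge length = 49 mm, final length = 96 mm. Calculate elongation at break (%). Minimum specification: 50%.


Extension = 96 - 49 = 47 mm
Elongation = 47 / 49 x 100 = 95.9%
Minimum required: 50%
Meets specification: Yes


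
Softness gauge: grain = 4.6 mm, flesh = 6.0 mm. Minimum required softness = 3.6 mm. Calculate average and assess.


Average = (4.6 + 6.0) / 2 = 5.30 mm
Minimum = 3.6 mm
Meets requirement: Yes


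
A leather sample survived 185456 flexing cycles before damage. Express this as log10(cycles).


log10(185456) = 5.27


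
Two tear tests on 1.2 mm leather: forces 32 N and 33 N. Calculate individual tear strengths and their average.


Tear 1 = 26.7 N/mm
Tear 2 = 27.5 N/mm
Average = 27.1 N/mm


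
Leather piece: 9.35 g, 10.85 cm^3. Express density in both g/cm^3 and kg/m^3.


Density = 9.35 / 10.85 = 0.862 g/cm^3
Convert: 0.862 x 1000 = 862 kg/m^3


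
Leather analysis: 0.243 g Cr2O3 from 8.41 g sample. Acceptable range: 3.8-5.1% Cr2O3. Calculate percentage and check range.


Cr2O3 = 2.89%
Within range: No


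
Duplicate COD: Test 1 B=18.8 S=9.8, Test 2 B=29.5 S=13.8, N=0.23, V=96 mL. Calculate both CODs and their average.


COD1 = 172.5 mg/L
COD2 = 300.9 mg/L
Average = 236.7 mg/L


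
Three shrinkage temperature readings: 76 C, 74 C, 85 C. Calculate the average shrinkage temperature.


78.3 C

Average = (76 + 74 + 85) / 3
Average = 235 / 3 = 78.3 C


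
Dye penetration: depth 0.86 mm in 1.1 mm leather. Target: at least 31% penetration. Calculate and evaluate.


Penetration = 0.86 / 1.1 x 100 = 78.2%
Target: 31%
Meets target: Yes


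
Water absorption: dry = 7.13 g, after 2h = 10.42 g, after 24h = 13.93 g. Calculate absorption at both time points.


2h absorption = 46.1%
24h absorption = 95.4%

WA (2h) = (10.42 - 7.13) / 7.13 x 100 = 46.1%
WA (24h) = (13.93 - 7.13) / 7.13 x 100 = 95.4%


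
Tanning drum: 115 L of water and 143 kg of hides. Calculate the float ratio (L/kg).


Float ratio = water / hide weight
Ratio = 115 / 143 = 0.8


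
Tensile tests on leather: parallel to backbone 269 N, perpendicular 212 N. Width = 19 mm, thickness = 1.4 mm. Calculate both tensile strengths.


Parallel = 10.11 N/mm^2
Perpendicular = 7.97 N/mm^2

Area = 19 x 1.4 = 26.6 mm^2
TS (parallel) = 269 / 26.6 = 10.11 N/mm^2
TS (perpendicular) = 212 / 26.6 = 7.97 N/mm^2


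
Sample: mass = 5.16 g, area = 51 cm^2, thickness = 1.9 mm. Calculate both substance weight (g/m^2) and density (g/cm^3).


Substance weight = 1011.8 g/m^2
Density = 0.533 g/cm^3


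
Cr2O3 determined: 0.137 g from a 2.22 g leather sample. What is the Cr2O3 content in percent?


Cr2O3% = 0.137 / 2.22 x 100
Cr2O3% = 6.17%


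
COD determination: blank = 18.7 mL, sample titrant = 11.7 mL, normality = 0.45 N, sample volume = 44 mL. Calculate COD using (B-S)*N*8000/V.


572.7 mg/L


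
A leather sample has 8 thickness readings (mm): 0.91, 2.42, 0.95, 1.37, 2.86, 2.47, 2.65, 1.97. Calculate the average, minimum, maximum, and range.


Average = 1.95 mm
Min = 0.91 mm
Max = 2.86 mm
Range = 1.95 mm


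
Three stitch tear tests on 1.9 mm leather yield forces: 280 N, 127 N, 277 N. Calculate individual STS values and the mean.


STS1 = 280 / 1.9 = 147.4 N/mm
STS2 = 127 / 1.9 = 66.8 N/mm
STS3 = 277 / 1.9 = 145.8 N/mm
Mean = (147.4 + 66.8 + 145.8) / 3 = 120.0 N/mm


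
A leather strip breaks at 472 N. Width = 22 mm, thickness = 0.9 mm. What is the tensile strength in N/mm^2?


23.84 N/mm^2

Cross-sectional area = 22 x 0.9 = 19.8 mm^2
Tensile strength = 472 / 19.8 = 23.84 N/mm^2


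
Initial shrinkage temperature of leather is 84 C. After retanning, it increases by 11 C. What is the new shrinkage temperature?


95 C

New Ts = 84 + 11 = 95 C


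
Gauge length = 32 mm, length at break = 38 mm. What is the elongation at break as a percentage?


Extension = 38 - 32 = 6 mm
Elongation = 6 / 32 x 100 = 18.8%


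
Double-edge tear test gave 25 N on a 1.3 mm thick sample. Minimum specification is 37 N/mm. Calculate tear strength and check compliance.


Tear strength = 25 / 1.3 = 19.2 N/mm
Required minimum = 37 N/mm
Compliant: No


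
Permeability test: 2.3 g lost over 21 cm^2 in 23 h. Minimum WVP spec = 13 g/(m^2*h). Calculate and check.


WVP = 2.3 / (21 x 23) x 10000 = 47.62 g/(m^2*h)
Minimum: 13 g/(m^2*h)
Meets spec: Yes


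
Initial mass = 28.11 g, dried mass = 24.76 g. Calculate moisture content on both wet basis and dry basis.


Moisture lost = 28.11 - 24.76 = 3.35 g
Wet basis MC = 3.35 / 28.11 x 100 = 11.9%
Dry basis MC = 3.35 / 24.76 x 100 = 13.5%


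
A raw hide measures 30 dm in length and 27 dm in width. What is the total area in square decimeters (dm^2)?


810 dm^2

Area = length x width
Area = 30 x 27 = 810 dm^2


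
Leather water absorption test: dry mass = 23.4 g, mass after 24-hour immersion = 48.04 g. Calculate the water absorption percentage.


Water absorbed = 48.04 - 23.4 = 24.64 g
WA% = 24.64 / 23.4 x 100 = 105.3%


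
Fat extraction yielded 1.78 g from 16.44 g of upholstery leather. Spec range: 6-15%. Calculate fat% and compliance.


Fat content = 10.8%
Compliant: Yes

Fat% = 1.78 / 16.44 x 100 = 10.8%
Spec range: 6-15%
Compliant: Yes


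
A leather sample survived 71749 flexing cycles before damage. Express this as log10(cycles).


log10(71749) = 4.86


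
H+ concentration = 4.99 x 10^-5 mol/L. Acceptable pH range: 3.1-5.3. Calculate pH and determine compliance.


pH = -log10(4.99 x 10^-5) = 4.30
Range: 3.1 to 5.3
Compliant: Yes


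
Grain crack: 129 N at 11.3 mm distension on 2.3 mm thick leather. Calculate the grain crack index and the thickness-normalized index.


Crack index = 11.4 N/mm
Normalized index = 5.0 N/mm per mm

Crack index = 129 / 11.3 = 11.4 N/mm
Normalized = 11.4 / 2.3 = 5.0 N/mm per mm


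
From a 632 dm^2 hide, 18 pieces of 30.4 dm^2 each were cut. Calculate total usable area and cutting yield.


Usable area = 547.2 dm^2
Yield = 86.6%

Total usable = 18 x 30.4 = 547.2 dm^2
Yield = 547.2 / 632 x 100 = 86.6%


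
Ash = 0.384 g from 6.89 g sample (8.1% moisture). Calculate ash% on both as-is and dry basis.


As-is ash = 5.57%
Dry-basis ash = 6.06%

As-is ash% = 0.384 / 6.89 x 100 = 5.57%
Dry mass = 6.89 x (100 - 8.1) / 100 = 6.33191 g
Dry-basis ash% = 0.384 / 6.33191 x 100 = 6.06%


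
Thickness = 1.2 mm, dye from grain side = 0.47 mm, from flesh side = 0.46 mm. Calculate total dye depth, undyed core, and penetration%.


Total dyed = 0.47 + 0.46 = 0.93 mm
Undyed core = 1.2 - 0.93 = 0.27 mm
Penetration = 0.93 / 1.2 x 100 = 77.5%


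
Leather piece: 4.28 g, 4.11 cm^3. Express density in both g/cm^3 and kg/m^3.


Density = 4.28 / 4.11 = 1.041 g/cm^3
Convert: 1.041 x 1000 = 1041 kg/m^3


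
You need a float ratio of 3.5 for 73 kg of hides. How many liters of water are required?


Water = hide weight x target ratio
Water = 73 x 3.5 = 255.5 L


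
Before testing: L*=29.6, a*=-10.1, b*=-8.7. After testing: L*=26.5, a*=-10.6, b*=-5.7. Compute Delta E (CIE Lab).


Delta E = 4.34

dL = 26.5 - 29.6 = -3.1
da = -10.6 - (-10.1) = -0.5
db = -5.7 - (-8.7) = 3.0
dE = sqrt((-3.1)^2 + (-0.5)^2 + (3.0)^2) = 4.34


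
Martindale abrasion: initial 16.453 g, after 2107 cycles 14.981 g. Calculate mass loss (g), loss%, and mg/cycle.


Mass loss = 1.472 g
Loss = 8.95%
Rate = 0.699 mg/cycle

Loss = 16.453 - 14.981 = 1.472 g
Loss% = 1.472 / 16.453 x 100 = 8.95%
Rate = 1.472 / 2107 x 1000 = 0.699 mg/cycle


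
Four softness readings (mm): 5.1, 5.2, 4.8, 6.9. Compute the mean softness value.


5.50 mm


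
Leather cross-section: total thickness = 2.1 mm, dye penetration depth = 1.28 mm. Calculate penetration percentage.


Penetration% = 1.28 / 2.1 x 100
Penetration = 61.0%


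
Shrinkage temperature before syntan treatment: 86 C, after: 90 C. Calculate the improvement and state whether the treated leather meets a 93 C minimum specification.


Improvement = 4 C
Meets 93 C spec: No

Improvement = 90 - 86 = 4 C
Spec check: 90 C >= 93 C? No


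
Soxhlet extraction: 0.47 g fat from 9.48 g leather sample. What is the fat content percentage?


5.0%

Fat content = 0.47 / 9.48 x 100
Fat = 5.0%


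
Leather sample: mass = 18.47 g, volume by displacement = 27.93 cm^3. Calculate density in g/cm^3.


Density = mass / volume
Density = 18.47 / 27.93 = 0.661 g/cm^3


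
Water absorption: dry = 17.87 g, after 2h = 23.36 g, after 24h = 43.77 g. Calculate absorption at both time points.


WA (2h) = (23.36 - 17.87) / 17.87 x 100 = 30.7%
WA (24h) = (43.77 - 17.87) / 17.87 x 100 = 144.9%


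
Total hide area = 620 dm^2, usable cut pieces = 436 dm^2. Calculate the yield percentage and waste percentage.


Yield = 70.3%
Waste = 29.7%

Yield = 436 / 620 x 100 = 70.3%
Waste = 620 - 436 = 184 dm^2
Waste% = 100 - 70.3 = 29.7%


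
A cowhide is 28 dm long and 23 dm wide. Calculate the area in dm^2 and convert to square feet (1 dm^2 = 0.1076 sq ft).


Area = 28 x 23 = 644 dm^2
Conversion: 644 x 0.1076 = 69.29 sq ft


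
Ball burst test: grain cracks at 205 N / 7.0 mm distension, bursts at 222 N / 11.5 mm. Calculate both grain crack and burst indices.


Crack index = 29.3 N/mm
Burst index = 19.3 N/mm


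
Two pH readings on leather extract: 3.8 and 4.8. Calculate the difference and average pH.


Difference = 1.0
Average pH = 4.30


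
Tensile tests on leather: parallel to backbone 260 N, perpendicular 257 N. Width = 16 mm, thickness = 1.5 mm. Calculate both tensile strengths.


Area = 16 x 1.5 = 24.0 mm^2
TS (parallel) = 260 / 24.0 = 10.83 N/mm^2
TS (perpendicular) = 257 / 24.0 = 10.71 N/mm^2


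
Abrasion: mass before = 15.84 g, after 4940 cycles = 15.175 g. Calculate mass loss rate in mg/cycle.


0.135 mg/cycle

Mass loss = 15.84 - 15.175 = 0.665 g
Rate = 0.665 / 4940 x 1000 = 0.135 mg/cycle


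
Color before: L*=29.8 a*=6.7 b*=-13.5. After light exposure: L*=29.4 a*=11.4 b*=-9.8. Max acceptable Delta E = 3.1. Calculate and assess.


dL = -0.4, da = 4.7, db = 3.7
dE = sqrt((-0.4)^2 + (4.7)^2 + (3.7)^2) = 5.99
Max = 3.1
Passes: No


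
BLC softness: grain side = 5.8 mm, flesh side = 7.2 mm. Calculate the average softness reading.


6.50 mm


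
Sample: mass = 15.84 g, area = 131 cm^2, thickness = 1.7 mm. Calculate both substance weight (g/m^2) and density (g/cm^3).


Substance weight = 1209.2 g/m^2
Density = 0.711 g/cm^3

SW = 15.84 / 131 x 10000 = 1209.2 g/m^2
Volume = 131 x 1.7 / 10 = 22.27 cm^3
Density = 15.84 / 22.27 = 0.711 g/cm^3


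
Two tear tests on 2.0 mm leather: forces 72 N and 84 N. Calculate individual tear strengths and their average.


Tear 1 = 36.0 N/mm
Tear 2 = 42.0 N/mm
Average = 39.0 N/mm

Tear 1 = 72 / 2.0 = 36.0 N/mm
Tear 2 = 84 / 2.0 = 42.0 N/mm
Average = (36.0 + 42.0) / 2 = 39.0 N/mm


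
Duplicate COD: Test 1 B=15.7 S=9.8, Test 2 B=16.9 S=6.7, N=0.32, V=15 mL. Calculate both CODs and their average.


COD1 = 1006.9 mg/L
COD2 = 1740.8 mg/L
Average = 1373.9 mg/L

COD1 = (15.7 - 9.8) x 0.32 x 8000 / 15 = 1006.9 mg/L
COD2 = (16.9 - 6.7) x 0.32 x 8000 / 15 = 1740.8 mg/L
Average = (1006.9 + 1740.8) / 2 = 1373.9 mg/L


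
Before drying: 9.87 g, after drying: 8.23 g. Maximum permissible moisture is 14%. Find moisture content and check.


MC = (9.87 - 8.23) / 9.87 x 100 = 16.6%
Maximum: 14%
Acceptable: No


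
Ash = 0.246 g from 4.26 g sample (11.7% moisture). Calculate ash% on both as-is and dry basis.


As-is ash = 5.77%
Dry-basis ash = 6.54%

As-is ash% = 0.246 / 4.26 x 100 = 5.77%
Dry mass = 4.26 x (100 - 11.7) / 100 = 3.76158 g
Dry-basis ash% = 0.246 / 3.76158 x 100 = 6.54%


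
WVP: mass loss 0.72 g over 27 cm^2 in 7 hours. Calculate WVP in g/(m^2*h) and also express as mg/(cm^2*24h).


WVP = 38.10 g/(m^2*h)
Daily rate = 91.43 mg/(cm^2*24h)

WVP = 0.72 / (27 x 7) x 10000 = 38.10 g/(m^2*h)
Mass loss in mg = 0.72 x 1000 = 720 mg
Per cm^2 per 24h in mg: 720 x 24 / (27 x 7) = 17280 / 189 = 91.43 mg/(cm^2*24h)


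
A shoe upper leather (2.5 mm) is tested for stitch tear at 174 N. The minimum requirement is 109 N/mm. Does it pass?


STS = 174 / 2.5 = 69.6 N/mm
Minimum required: 109 N/mm
Passes: No


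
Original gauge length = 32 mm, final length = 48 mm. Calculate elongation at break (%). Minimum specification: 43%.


Elongation = 50.0%
Meets spec: Yes

Extension = 48 - 32 = 16 mm
Elongation = 16 / 32 x 100 = 50.0%
Minimum required: 43%
Meets specification: Yes


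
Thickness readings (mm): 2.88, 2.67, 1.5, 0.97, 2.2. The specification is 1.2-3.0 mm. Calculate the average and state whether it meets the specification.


Sum = 10.22
Average = 10.22 / 5 = 2.04 mm
Specification range: 1.2 to 3.0 mm
Within spec: Yes


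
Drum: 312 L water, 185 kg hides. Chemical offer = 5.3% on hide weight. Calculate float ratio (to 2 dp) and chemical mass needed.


Float ratio = 1.69
Chemical needed = 9.805 kg

Float ratio = 312 / 185 = 1.69
Chemical = 185 x 5.3 / 100 = 9.805 kg


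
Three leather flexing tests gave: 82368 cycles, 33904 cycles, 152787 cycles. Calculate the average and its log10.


Average = 89686 cycles
log10 = 4.95


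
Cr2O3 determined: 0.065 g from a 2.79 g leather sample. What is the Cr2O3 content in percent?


2.33%

Cr2O3% = 0.065 / 2.79 x 100
Cr2O3% = 2.33%


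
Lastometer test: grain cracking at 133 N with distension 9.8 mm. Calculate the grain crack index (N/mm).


Grain crack index = force / distension
Index = 133 / 9.8 = 13.6 N/mm


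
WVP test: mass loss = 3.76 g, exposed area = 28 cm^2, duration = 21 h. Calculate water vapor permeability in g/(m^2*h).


WVP = mass_loss / (area x time) x 10000
WVP = 3.76 / (28 x 21) x 10000
WVP = 3.76 / 588 x 10000 = 63.95 g/(m^2*h)


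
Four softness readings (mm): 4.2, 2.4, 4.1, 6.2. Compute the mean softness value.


4.23 mm

Sum = 4.2 + 2.4 + 4.1 + 6.2
Mean = 16.9 / 4 = 4.23 mm


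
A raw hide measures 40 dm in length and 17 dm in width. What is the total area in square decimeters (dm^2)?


Area = length x width
Area = 40 x 17 = 680 dm^2


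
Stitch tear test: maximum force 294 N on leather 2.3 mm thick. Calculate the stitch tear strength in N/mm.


127.8 N/mm

Stitch tear strength = force / thickness
STS = 294 / 2.3 = 127.8 N/mm


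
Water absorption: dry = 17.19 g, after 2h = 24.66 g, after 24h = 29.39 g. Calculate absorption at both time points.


2h absorption = 43.5%
24h absorption = 71.0%

WA (2h) = (24.66 - 17.19) / 17.19 x 100 = 43.5%
WA (24h) = (29.39 - 17.19) / 17.19 x 100 = 71.0%


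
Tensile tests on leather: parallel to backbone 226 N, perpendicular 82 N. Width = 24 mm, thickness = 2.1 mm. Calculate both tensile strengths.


Area = 24 x 2.1 = 50.4 mm^2
TS (parallel) = 226 / 50.4 = 4.48 N/mm^2
TS (perpendicular) = 82 / 50.4 = 1.63 N/mm^2


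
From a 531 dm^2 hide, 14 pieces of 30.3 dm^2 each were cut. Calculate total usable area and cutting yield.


Total usable = 14 x 30.3 = 424.2 dm^2
Yield = 424.2 / 531 x 100 = 79.9%


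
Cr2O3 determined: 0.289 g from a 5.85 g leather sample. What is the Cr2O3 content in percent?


Cr2O3% = 0.289 / 5.85 x 100
Cr2O3% = 4.94%


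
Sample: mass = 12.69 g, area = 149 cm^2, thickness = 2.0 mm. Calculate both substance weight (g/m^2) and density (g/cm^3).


Substance weight = 851.7 g/m^2
Density = 0.426 g/cm^3


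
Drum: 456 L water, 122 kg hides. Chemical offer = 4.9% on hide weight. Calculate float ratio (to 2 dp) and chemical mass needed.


Float ratio = 3.74
Chemical needed = 5.978 kg


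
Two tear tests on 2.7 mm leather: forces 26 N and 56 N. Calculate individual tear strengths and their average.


Tear 1 = 9.6 N/mm
Tear 2 = 20.7 N/mm
Average = 15.2 N/mm

Tear 1 = 26 / 2.7 = 9.6 N/mm
Tear 2 = 56 / 2.7 = 20.7 N/mm
Average = (9.6 + 20.7) / 2 = 15.2 N/mm


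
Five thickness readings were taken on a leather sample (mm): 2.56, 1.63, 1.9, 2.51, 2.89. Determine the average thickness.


2.30 mm


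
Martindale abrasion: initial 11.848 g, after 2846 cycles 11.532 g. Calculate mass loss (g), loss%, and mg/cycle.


Loss = 11.848 - 11.532 = 0.316 g
Loss% = 0.316 / 11.848 x 100 = 2.67%
Rate = 0.316 / 2846 x 1000 = 0.111 mg/cycle


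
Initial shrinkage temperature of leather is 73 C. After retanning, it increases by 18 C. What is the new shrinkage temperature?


New Ts = 73 + 18 = 91 C


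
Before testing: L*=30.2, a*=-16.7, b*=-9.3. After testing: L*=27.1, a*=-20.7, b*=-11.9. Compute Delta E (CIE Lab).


Delta E = 5.69

dL = 27.1 - 30.2 = -3.1
da = -20.7 - (-16.7) = -4.0
db = -11.9 - (-9.3) = -2.6
dE = sqrt((-3.1)^2 + (-4.0)^2 + (-2.6)^2) = 5.69
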